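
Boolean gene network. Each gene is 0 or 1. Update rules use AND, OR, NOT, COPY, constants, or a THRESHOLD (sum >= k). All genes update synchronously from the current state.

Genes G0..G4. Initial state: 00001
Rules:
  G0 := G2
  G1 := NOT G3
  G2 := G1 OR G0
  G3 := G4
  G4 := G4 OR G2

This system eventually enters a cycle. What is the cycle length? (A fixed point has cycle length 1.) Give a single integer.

Step 0: 00001
Step 1: G0=G2=0 G1=NOT G3=NOT 0=1 G2=G1|G0=0|0=0 G3=G4=1 G4=G4|G2=1|0=1 -> 01011
Step 2: G0=G2=0 G1=NOT G3=NOT 1=0 G2=G1|G0=1|0=1 G3=G4=1 G4=G4|G2=1|0=1 -> 00111
Step 3: G0=G2=1 G1=NOT G3=NOT 1=0 G2=G1|G0=0|0=0 G3=G4=1 G4=G4|G2=1|1=1 -> 10011
Step 4: G0=G2=0 G1=NOT G3=NOT 1=0 G2=G1|G0=0|1=1 G3=G4=1 G4=G4|G2=1|0=1 -> 00111
State from step 4 equals state from step 2 -> cycle length 2

Answer: 2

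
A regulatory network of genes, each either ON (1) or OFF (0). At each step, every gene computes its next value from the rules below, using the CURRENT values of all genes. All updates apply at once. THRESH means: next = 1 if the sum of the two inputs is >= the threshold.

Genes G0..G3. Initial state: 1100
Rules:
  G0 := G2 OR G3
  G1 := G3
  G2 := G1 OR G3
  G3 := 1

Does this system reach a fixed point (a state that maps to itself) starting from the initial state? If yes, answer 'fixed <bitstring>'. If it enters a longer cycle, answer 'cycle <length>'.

Answer: fixed 1111

Derivation:
Step 0: 1100
Step 1: G0=G2|G3=0|0=0 G1=G3=0 G2=G1|G3=1|0=1 G3=1(const) -> 0011
Step 2: G0=G2|G3=1|1=1 G1=G3=1 G2=G1|G3=0|1=1 G3=1(const) -> 1111
Step 3: G0=G2|G3=1|1=1 G1=G3=1 G2=G1|G3=1|1=1 G3=1(const) -> 1111
Fixed point reached at step 2: 1111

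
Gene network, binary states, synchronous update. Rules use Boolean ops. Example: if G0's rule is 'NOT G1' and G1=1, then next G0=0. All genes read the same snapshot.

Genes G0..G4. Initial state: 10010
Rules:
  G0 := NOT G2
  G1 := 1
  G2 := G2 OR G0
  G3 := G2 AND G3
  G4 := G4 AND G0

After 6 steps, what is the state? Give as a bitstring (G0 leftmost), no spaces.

Step 1: G0=NOT G2=NOT 0=1 G1=1(const) G2=G2|G0=0|1=1 G3=G2&G3=0&1=0 G4=G4&G0=0&1=0 -> 11100
Step 2: G0=NOT G2=NOT 1=0 G1=1(const) G2=G2|G0=1|1=1 G3=G2&G3=1&0=0 G4=G4&G0=0&1=0 -> 01100
Step 3: G0=NOT G2=NOT 1=0 G1=1(const) G2=G2|G0=1|0=1 G3=G2&G3=1&0=0 G4=G4&G0=0&0=0 -> 01100
Step 4: G0=NOT G2=NOT 1=0 G1=1(const) G2=G2|G0=1|0=1 G3=G2&G3=1&0=0 G4=G4&G0=0&0=0 -> 01100
Step 5: G0=NOT G2=NOT 1=0 G1=1(const) G2=G2|G0=1|0=1 G3=G2&G3=1&0=0 G4=G4&G0=0&0=0 -> 01100
Step 6: G0=NOT G2=NOT 1=0 G1=1(const) G2=G2|G0=1|0=1 G3=G2&G3=1&0=0 G4=G4&G0=0&0=0 -> 01100

01100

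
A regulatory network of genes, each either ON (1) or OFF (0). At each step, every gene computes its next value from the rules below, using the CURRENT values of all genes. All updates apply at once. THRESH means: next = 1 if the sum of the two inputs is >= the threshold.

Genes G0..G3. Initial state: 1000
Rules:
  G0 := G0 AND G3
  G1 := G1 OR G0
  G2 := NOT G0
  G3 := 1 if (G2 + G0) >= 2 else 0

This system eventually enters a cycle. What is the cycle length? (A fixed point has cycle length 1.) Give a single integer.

Answer: 1

Derivation:
Step 0: 1000
Step 1: G0=G0&G3=1&0=0 G1=G1|G0=0|1=1 G2=NOT G0=NOT 1=0 G3=(0+1>=2)=0 -> 0100
Step 2: G0=G0&G3=0&0=0 G1=G1|G0=1|0=1 G2=NOT G0=NOT 0=1 G3=(0+0>=2)=0 -> 0110
Step 3: G0=G0&G3=0&0=0 G1=G1|G0=1|0=1 G2=NOT G0=NOT 0=1 G3=(1+0>=2)=0 -> 0110
State from step 3 equals state from step 2 -> cycle length 1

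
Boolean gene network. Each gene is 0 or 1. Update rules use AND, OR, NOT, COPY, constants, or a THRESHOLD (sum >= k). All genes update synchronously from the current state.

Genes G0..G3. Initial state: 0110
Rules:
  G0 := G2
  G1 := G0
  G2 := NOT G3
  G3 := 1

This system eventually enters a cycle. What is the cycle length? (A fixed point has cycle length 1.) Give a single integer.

Answer: 1

Derivation:
Step 0: 0110
Step 1: G0=G2=1 G1=G0=0 G2=NOT G3=NOT 0=1 G3=1(const) -> 1011
Step 2: G0=G2=1 G1=G0=1 G2=NOT G3=NOT 1=0 G3=1(const) -> 1101
Step 3: G0=G2=0 G1=G0=1 G2=NOT G3=NOT 1=0 G3=1(const) -> 0101
Step 4: G0=G2=0 G1=G0=0 G2=NOT G3=NOT 1=0 G3=1(const) -> 0001
Step 5: G0=G2=0 G1=G0=0 G2=NOT G3=NOT 1=0 G3=1(const) -> 0001
State from step 5 equals state from step 4 -> cycle length 1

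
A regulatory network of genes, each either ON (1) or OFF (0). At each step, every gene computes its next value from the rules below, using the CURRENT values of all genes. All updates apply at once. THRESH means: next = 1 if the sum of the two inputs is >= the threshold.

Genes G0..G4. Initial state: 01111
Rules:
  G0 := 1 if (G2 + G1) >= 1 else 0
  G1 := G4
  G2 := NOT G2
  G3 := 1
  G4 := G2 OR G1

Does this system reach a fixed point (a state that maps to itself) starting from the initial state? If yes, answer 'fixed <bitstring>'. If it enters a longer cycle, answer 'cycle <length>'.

Step 0: 01111
Step 1: G0=(1+1>=1)=1 G1=G4=1 G2=NOT G2=NOT 1=0 G3=1(const) G4=G2|G1=1|1=1 -> 11011
Step 2: G0=(0+1>=1)=1 G1=G4=1 G2=NOT G2=NOT 0=1 G3=1(const) G4=G2|G1=0|1=1 -> 11111
Step 3: G0=(1+1>=1)=1 G1=G4=1 G2=NOT G2=NOT 1=0 G3=1(const) G4=G2|G1=1|1=1 -> 11011
Cycle of length 2 starting at step 1 -> no fixed point

Answer: cycle 2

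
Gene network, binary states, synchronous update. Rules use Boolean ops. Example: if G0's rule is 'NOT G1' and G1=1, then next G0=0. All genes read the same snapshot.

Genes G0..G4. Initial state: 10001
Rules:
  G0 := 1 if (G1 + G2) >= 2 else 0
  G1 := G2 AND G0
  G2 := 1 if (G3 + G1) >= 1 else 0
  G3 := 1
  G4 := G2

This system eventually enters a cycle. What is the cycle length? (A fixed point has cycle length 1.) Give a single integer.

Answer: 1

Derivation:
Step 0: 10001
Step 1: G0=(0+0>=2)=0 G1=G2&G0=0&1=0 G2=(0+0>=1)=0 G3=1(const) G4=G2=0 -> 00010
Step 2: G0=(0+0>=2)=0 G1=G2&G0=0&0=0 G2=(1+0>=1)=1 G3=1(const) G4=G2=0 -> 00110
Step 3: G0=(0+1>=2)=0 G1=G2&G0=1&0=0 G2=(1+0>=1)=1 G3=1(const) G4=G2=1 -> 00111
Step 4: G0=(0+1>=2)=0 G1=G2&G0=1&0=0 G2=(1+0>=1)=1 G3=1(const) G4=G2=1 -> 00111
State from step 4 equals state from step 3 -> cycle length 1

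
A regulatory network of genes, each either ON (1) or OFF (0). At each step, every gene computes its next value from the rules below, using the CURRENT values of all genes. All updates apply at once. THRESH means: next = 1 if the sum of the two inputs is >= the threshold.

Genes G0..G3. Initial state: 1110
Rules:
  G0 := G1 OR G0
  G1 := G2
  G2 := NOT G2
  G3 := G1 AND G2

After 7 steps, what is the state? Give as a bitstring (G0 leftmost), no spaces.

Step 1: G0=G1|G0=1|1=1 G1=G2=1 G2=NOT G2=NOT 1=0 G3=G1&G2=1&1=1 -> 1101
Step 2: G0=G1|G0=1|1=1 G1=G2=0 G2=NOT G2=NOT 0=1 G3=G1&G2=1&0=0 -> 1010
Step 3: G0=G1|G0=0|1=1 G1=G2=1 G2=NOT G2=NOT 1=0 G3=G1&G2=0&1=0 -> 1100
Step 4: G0=G1|G0=1|1=1 G1=G2=0 G2=NOT G2=NOT 0=1 G3=G1&G2=1&0=0 -> 1010
Step 5: G0=G1|G0=0|1=1 G1=G2=1 G2=NOT G2=NOT 1=0 G3=G1&G2=0&1=0 -> 1100
Step 6: G0=G1|G0=1|1=1 G1=G2=0 G2=NOT G2=NOT 0=1 G3=G1&G2=1&0=0 -> 1010
Step 7: G0=G1|G0=0|1=1 G1=G2=1 G2=NOT G2=NOT 1=0 G3=G1&G2=0&1=0 -> 1100

1100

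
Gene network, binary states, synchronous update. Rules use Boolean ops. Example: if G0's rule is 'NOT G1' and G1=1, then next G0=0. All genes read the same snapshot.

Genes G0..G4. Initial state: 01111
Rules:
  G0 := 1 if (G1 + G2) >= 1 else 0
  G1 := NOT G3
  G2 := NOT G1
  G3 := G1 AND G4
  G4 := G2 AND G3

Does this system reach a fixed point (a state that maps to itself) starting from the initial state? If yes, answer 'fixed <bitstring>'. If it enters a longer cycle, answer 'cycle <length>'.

Answer: fixed 11000

Derivation:
Step 0: 01111
Step 1: G0=(1+1>=1)=1 G1=NOT G3=NOT 1=0 G2=NOT G1=NOT 1=0 G3=G1&G4=1&1=1 G4=G2&G3=1&1=1 -> 10011
Step 2: G0=(0+0>=1)=0 G1=NOT G3=NOT 1=0 G2=NOT G1=NOT 0=1 G3=G1&G4=0&1=0 G4=G2&G3=0&1=0 -> 00100
Step 3: G0=(0+1>=1)=1 G1=NOT G3=NOT 0=1 G2=NOT G1=NOT 0=1 G3=G1&G4=0&0=0 G4=G2&G3=1&0=0 -> 11100
Step 4: G0=(1+1>=1)=1 G1=NOT G3=NOT 0=1 G2=NOT G1=NOT 1=0 G3=G1&G4=1&0=0 G4=G2&G3=1&0=0 -> 11000
Step 5: G0=(1+0>=1)=1 G1=NOT G3=NOT 0=1 G2=NOT G1=NOT 1=0 G3=G1&G4=1&0=0 G4=G2&G3=0&0=0 -> 11000
Fixed point reached at step 4: 11000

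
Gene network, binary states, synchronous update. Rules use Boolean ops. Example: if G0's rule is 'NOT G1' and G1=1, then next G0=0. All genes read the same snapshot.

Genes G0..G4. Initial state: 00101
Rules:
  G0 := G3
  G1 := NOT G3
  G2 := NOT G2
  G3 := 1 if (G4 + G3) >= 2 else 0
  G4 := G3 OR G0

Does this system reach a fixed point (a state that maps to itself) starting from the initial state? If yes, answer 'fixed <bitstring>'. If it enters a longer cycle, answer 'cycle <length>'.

Step 0: 00101
Step 1: G0=G3=0 G1=NOT G3=NOT 0=1 G2=NOT G2=NOT 1=0 G3=(1+0>=2)=0 G4=G3|G0=0|0=0 -> 01000
Step 2: G0=G3=0 G1=NOT G3=NOT 0=1 G2=NOT G2=NOT 0=1 G3=(0+0>=2)=0 G4=G3|G0=0|0=0 -> 01100
Step 3: G0=G3=0 G1=NOT G3=NOT 0=1 G2=NOT G2=NOT 1=0 G3=(0+0>=2)=0 G4=G3|G0=0|0=0 -> 01000
Cycle of length 2 starting at step 1 -> no fixed point

Answer: cycle 2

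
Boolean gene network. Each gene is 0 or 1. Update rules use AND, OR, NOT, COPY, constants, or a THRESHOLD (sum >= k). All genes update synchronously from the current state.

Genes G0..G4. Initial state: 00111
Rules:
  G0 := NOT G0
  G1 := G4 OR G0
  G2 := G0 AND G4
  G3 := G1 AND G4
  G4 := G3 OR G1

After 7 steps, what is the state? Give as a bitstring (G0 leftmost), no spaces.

Step 1: G0=NOT G0=NOT 0=1 G1=G4|G0=1|0=1 G2=G0&G4=0&1=0 G3=G1&G4=0&1=0 G4=G3|G1=1|0=1 -> 11001
Step 2: G0=NOT G0=NOT 1=0 G1=G4|G0=1|1=1 G2=G0&G4=1&1=1 G3=G1&G4=1&1=1 G4=G3|G1=0|1=1 -> 01111
Step 3: G0=NOT G0=NOT 0=1 G1=G4|G0=1|0=1 G2=G0&G4=0&1=0 G3=G1&G4=1&1=1 G4=G3|G1=1|1=1 -> 11011
Step 4: G0=NOT G0=NOT 1=0 G1=G4|G0=1|1=1 G2=G0&G4=1&1=1 G3=G1&G4=1&1=1 G4=G3|G1=1|1=1 -> 01111
Step 5: G0=NOT G0=NOT 0=1 G1=G4|G0=1|0=1 G2=G0&G4=0&1=0 G3=G1&G4=1&1=1 G4=G3|G1=1|1=1 -> 11011
Step 6: G0=NOT G0=NOT 1=0 G1=G4|G0=1|1=1 G2=G0&G4=1&1=1 G3=G1&G4=1&1=1 G4=G3|G1=1|1=1 -> 01111
Step 7: G0=NOT G0=NOT 0=1 G1=G4|G0=1|0=1 G2=G0&G4=0&1=0 G3=G1&G4=1&1=1 G4=G3|G1=1|1=1 -> 11011

11011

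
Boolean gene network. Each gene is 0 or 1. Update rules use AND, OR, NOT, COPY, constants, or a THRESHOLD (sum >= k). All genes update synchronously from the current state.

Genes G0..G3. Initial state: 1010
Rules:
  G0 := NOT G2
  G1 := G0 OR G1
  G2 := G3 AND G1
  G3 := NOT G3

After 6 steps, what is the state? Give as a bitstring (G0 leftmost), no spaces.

Step 1: G0=NOT G2=NOT 1=0 G1=G0|G1=1|0=1 G2=G3&G1=0&0=0 G3=NOT G3=NOT 0=1 -> 0101
Step 2: G0=NOT G2=NOT 0=1 G1=G0|G1=0|1=1 G2=G3&G1=1&1=1 G3=NOT G3=NOT 1=0 -> 1110
Step 3: G0=NOT G2=NOT 1=0 G1=G0|G1=1|1=1 G2=G3&G1=0&1=0 G3=NOT G3=NOT 0=1 -> 0101
Step 4: G0=NOT G2=NOT 0=1 G1=G0|G1=0|1=1 G2=G3&G1=1&1=1 G3=NOT G3=NOT 1=0 -> 1110
Step 5: G0=NOT G2=NOT 1=0 G1=G0|G1=1|1=1 G2=G3&G1=0&1=0 G3=NOT G3=NOT 0=1 -> 0101
Step 6: G0=NOT G2=NOT 0=1 G1=G0|G1=0|1=1 G2=G3&G1=1&1=1 G3=NOT G3=NOT 1=0 -> 1110

1110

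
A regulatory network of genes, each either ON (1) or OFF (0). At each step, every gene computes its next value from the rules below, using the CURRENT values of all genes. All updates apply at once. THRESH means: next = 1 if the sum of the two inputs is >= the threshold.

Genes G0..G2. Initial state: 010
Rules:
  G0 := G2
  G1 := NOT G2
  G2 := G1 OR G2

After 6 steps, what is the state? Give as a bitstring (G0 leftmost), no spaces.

Step 1: G0=G2=0 G1=NOT G2=NOT 0=1 G2=G1|G2=1|0=1 -> 011
Step 2: G0=G2=1 G1=NOT G2=NOT 1=0 G2=G1|G2=1|1=1 -> 101
Step 3: G0=G2=1 G1=NOT G2=NOT 1=0 G2=G1|G2=0|1=1 -> 101
Step 4: G0=G2=1 G1=NOT G2=NOT 1=0 G2=G1|G2=0|1=1 -> 101
Step 5: G0=G2=1 G1=NOT G2=NOT 1=0 G2=G1|G2=0|1=1 -> 101
Step 6: G0=G2=1 G1=NOT G2=NOT 1=0 G2=G1|G2=0|1=1 -> 101

101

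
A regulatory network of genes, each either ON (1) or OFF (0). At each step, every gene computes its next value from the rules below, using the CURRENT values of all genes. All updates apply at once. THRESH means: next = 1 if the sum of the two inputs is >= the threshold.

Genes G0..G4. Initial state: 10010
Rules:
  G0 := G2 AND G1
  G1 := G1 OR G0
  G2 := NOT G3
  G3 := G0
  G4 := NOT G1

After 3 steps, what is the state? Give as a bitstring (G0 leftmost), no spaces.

Step 1: G0=G2&G1=0&0=0 G1=G1|G0=0|1=1 G2=NOT G3=NOT 1=0 G3=G0=1 G4=NOT G1=NOT 0=1 -> 01011
Step 2: G0=G2&G1=0&1=0 G1=G1|G0=1|0=1 G2=NOT G3=NOT 1=0 G3=G0=0 G4=NOT G1=NOT 1=0 -> 01000
Step 3: G0=G2&G1=0&1=0 G1=G1|G0=1|0=1 G2=NOT G3=NOT 0=1 G3=G0=0 G4=NOT G1=NOT 1=0 -> 01100

01100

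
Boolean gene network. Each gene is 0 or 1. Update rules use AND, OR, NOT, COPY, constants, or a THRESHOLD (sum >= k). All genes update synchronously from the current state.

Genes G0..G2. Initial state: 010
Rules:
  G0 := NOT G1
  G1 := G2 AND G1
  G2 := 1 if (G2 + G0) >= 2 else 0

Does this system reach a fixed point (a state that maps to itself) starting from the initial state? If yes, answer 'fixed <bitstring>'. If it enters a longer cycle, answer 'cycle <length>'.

Answer: fixed 100

Derivation:
Step 0: 010
Step 1: G0=NOT G1=NOT 1=0 G1=G2&G1=0&1=0 G2=(0+0>=2)=0 -> 000
Step 2: G0=NOT G1=NOT 0=1 G1=G2&G1=0&0=0 G2=(0+0>=2)=0 -> 100
Step 3: G0=NOT G1=NOT 0=1 G1=G2&G1=0&0=0 G2=(0+1>=2)=0 -> 100
Fixed point reached at step 2: 100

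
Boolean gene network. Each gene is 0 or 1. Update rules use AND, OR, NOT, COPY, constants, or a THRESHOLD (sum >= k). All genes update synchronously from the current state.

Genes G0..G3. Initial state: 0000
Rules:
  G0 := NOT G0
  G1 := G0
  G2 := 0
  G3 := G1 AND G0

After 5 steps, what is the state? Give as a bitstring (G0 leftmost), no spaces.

Step 1: G0=NOT G0=NOT 0=1 G1=G0=0 G2=0(const) G3=G1&G0=0&0=0 -> 1000
Step 2: G0=NOT G0=NOT 1=0 G1=G0=1 G2=0(const) G3=G1&G0=0&1=0 -> 0100
Step 3: G0=NOT G0=NOT 0=1 G1=G0=0 G2=0(const) G3=G1&G0=1&0=0 -> 1000
Step 4: G0=NOT G0=NOT 1=0 G1=G0=1 G2=0(const) G3=G1&G0=0&1=0 -> 0100
Step 5: G0=NOT G0=NOT 0=1 G1=G0=0 G2=0(const) G3=G1&G0=1&0=0 -> 1000

1000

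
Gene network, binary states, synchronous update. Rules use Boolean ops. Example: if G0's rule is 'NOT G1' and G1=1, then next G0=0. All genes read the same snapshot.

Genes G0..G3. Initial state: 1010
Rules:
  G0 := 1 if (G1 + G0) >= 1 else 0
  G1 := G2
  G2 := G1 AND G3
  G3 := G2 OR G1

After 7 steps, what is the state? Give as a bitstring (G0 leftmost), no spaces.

Step 1: G0=(0+1>=1)=1 G1=G2=1 G2=G1&G3=0&0=0 G3=G2|G1=1|0=1 -> 1101
Step 2: G0=(1+1>=1)=1 G1=G2=0 G2=G1&G3=1&1=1 G3=G2|G1=0|1=1 -> 1011
Step 3: G0=(0+1>=1)=1 G1=G2=1 G2=G1&G3=0&1=0 G3=G2|G1=1|0=1 -> 1101
Step 4: G0=(1+1>=1)=1 G1=G2=0 G2=G1&G3=1&1=1 G3=G2|G1=0|1=1 -> 1011
Step 5: G0=(0+1>=1)=1 G1=G2=1 G2=G1&G3=0&1=0 G3=G2|G1=1|0=1 -> 1101
Step 6: G0=(1+1>=1)=1 G1=G2=0 G2=G1&G3=1&1=1 G3=G2|G1=0|1=1 -> 1011
Step 7: G0=(0+1>=1)=1 G1=G2=1 G2=G1&G3=0&1=0 G3=G2|G1=1|0=1 -> 1101

1101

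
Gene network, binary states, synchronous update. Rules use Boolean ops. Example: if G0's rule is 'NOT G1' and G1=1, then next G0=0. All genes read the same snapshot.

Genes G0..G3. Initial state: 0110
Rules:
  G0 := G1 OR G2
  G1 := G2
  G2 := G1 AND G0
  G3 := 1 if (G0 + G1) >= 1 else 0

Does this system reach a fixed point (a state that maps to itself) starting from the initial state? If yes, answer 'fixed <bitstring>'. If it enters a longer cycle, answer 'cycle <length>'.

Answer: cycle 2

Derivation:
Step 0: 0110
Step 1: G0=G1|G2=1|1=1 G1=G2=1 G2=G1&G0=1&0=0 G3=(0+1>=1)=1 -> 1101
Step 2: G0=G1|G2=1|0=1 G1=G2=0 G2=G1&G0=1&1=1 G3=(1+1>=1)=1 -> 1011
Step 3: G0=G1|G2=0|1=1 G1=G2=1 G2=G1&G0=0&1=0 G3=(1+0>=1)=1 -> 1101
Cycle of length 2 starting at step 1 -> no fixed point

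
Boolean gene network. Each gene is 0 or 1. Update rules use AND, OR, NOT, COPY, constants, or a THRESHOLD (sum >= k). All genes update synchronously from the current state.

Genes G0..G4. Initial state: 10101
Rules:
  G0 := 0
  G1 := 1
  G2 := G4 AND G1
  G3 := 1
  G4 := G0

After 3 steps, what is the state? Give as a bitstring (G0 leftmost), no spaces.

Step 1: G0=0(const) G1=1(const) G2=G4&G1=1&0=0 G3=1(const) G4=G0=1 -> 01011
Step 2: G0=0(const) G1=1(const) G2=G4&G1=1&1=1 G3=1(const) G4=G0=0 -> 01110
Step 3: G0=0(const) G1=1(const) G2=G4&G1=0&1=0 G3=1(const) G4=G0=0 -> 01010

01010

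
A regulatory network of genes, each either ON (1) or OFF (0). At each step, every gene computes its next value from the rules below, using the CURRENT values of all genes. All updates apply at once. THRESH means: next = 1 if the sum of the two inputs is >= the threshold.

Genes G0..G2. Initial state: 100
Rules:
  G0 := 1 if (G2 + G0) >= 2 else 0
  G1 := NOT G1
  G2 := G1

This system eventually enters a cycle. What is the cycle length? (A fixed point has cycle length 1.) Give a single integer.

Step 0: 100
Step 1: G0=(0+1>=2)=0 G1=NOT G1=NOT 0=1 G2=G1=0 -> 010
Step 2: G0=(0+0>=2)=0 G1=NOT G1=NOT 1=0 G2=G1=1 -> 001
Step 3: G0=(1+0>=2)=0 G1=NOT G1=NOT 0=1 G2=G1=0 -> 010
State from step 3 equals state from step 1 -> cycle length 2

Answer: 2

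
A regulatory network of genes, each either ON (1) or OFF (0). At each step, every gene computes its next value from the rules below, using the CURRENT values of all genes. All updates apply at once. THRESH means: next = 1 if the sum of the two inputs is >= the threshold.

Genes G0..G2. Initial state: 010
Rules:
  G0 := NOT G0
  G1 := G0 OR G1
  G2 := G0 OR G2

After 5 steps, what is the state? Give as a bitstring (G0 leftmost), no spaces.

Step 1: G0=NOT G0=NOT 0=1 G1=G0|G1=0|1=1 G2=G0|G2=0|0=0 -> 110
Step 2: G0=NOT G0=NOT 1=0 G1=G0|G1=1|1=1 G2=G0|G2=1|0=1 -> 011
Step 3: G0=NOT G0=NOT 0=1 G1=G0|G1=0|1=1 G2=G0|G2=0|1=1 -> 111
Step 4: G0=NOT G0=NOT 1=0 G1=G0|G1=1|1=1 G2=G0|G2=1|1=1 -> 011
Step 5: G0=NOT G0=NOT 0=1 G1=G0|G1=0|1=1 G2=G0|G2=0|1=1 -> 111

111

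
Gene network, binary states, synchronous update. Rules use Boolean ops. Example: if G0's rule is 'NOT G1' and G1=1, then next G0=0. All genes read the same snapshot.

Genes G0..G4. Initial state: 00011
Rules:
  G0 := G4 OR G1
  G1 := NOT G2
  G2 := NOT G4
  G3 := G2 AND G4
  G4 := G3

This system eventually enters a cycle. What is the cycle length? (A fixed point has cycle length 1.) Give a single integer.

Step 0: 00011
Step 1: G0=G4|G1=1|0=1 G1=NOT G2=NOT 0=1 G2=NOT G4=NOT 1=0 G3=G2&G4=0&1=0 G4=G3=1 -> 11001
Step 2: G0=G4|G1=1|1=1 G1=NOT G2=NOT 0=1 G2=NOT G4=NOT 1=0 G3=G2&G4=0&1=0 G4=G3=0 -> 11000
Step 3: G0=G4|G1=0|1=1 G1=NOT G2=NOT 0=1 G2=NOT G4=NOT 0=1 G3=G2&G4=0&0=0 G4=G3=0 -> 11100
Step 4: G0=G4|G1=0|1=1 G1=NOT G2=NOT 1=0 G2=NOT G4=NOT 0=1 G3=G2&G4=1&0=0 G4=G3=0 -> 10100
Step 5: G0=G4|G1=0|0=0 G1=NOT G2=NOT 1=0 G2=NOT G4=NOT 0=1 G3=G2&G4=1&0=0 G4=G3=0 -> 00100
Step 6: G0=G4|G1=0|0=0 G1=NOT G2=NOT 1=0 G2=NOT G4=NOT 0=1 G3=G2&G4=1&0=0 G4=G3=0 -> 00100
State from step 6 equals state from step 5 -> cycle length 1

Answer: 1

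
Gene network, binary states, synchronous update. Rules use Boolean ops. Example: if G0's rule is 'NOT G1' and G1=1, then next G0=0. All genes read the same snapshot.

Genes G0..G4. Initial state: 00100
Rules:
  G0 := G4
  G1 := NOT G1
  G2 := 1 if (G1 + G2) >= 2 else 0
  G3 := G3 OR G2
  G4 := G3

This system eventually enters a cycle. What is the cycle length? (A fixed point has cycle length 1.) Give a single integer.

Answer: 2

Derivation:
Step 0: 00100
Step 1: G0=G4=0 G1=NOT G1=NOT 0=1 G2=(0+1>=2)=0 G3=G3|G2=0|1=1 G4=G3=0 -> 01010
Step 2: G0=G4=0 G1=NOT G1=NOT 1=0 G2=(1+0>=2)=0 G3=G3|G2=1|0=1 G4=G3=1 -> 00011
Step 3: G0=G4=1 G1=NOT G1=NOT 0=1 G2=(0+0>=2)=0 G3=G3|G2=1|0=1 G4=G3=1 -> 11011
Step 4: G0=G4=1 G1=NOT G1=NOT 1=0 G2=(1+0>=2)=0 G3=G3|G2=1|0=1 G4=G3=1 -> 10011
Step 5: G0=G4=1 G1=NOT G1=NOT 0=1 G2=(0+0>=2)=0 G3=G3|G2=1|0=1 G4=G3=1 -> 11011
State from step 5 equals state from step 3 -> cycle length 2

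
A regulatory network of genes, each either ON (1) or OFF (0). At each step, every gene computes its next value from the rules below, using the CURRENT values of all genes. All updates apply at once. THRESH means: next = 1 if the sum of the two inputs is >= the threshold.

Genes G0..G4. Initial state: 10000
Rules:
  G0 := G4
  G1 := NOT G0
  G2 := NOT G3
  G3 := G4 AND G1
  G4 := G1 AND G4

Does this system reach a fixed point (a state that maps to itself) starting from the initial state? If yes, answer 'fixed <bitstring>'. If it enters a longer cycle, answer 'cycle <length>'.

Answer: fixed 01100

Derivation:
Step 0: 10000
Step 1: G0=G4=0 G1=NOT G0=NOT 1=0 G2=NOT G3=NOT 0=1 G3=G4&G1=0&0=0 G4=G1&G4=0&0=0 -> 00100
Step 2: G0=G4=0 G1=NOT G0=NOT 0=1 G2=NOT G3=NOT 0=1 G3=G4&G1=0&0=0 G4=G1&G4=0&0=0 -> 01100
Step 3: G0=G4=0 G1=NOT G0=NOT 0=1 G2=NOT G3=NOT 0=1 G3=G4&G1=0&1=0 G4=G1&G4=1&0=0 -> 01100
Fixed point reached at step 2: 01100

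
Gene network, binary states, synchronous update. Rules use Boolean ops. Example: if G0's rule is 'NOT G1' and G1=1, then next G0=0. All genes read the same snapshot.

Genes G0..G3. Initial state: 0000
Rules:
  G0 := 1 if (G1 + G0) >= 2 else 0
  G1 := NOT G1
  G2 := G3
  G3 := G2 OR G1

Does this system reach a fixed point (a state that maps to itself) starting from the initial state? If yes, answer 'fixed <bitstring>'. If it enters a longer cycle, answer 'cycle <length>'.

Step 0: 0000
Step 1: G0=(0+0>=2)=0 G1=NOT G1=NOT 0=1 G2=G3=0 G3=G2|G1=0|0=0 -> 0100
Step 2: G0=(1+0>=2)=0 G1=NOT G1=NOT 1=0 G2=G3=0 G3=G2|G1=0|1=1 -> 0001
Step 3: G0=(0+0>=2)=0 G1=NOT G1=NOT 0=1 G2=G3=1 G3=G2|G1=0|0=0 -> 0110
Step 4: G0=(1+0>=2)=0 G1=NOT G1=NOT 1=0 G2=G3=0 G3=G2|G1=1|1=1 -> 0001
Cycle of length 2 starting at step 2 -> no fixed point

Answer: cycle 2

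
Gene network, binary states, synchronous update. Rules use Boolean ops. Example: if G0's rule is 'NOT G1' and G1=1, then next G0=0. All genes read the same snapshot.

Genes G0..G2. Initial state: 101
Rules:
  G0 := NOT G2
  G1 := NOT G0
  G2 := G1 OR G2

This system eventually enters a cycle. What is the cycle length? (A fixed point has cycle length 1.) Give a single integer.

Answer: 1

Derivation:
Step 0: 101
Step 1: G0=NOT G2=NOT 1=0 G1=NOT G0=NOT 1=0 G2=G1|G2=0|1=1 -> 001
Step 2: G0=NOT G2=NOT 1=0 G1=NOT G0=NOT 0=1 G2=G1|G2=0|1=1 -> 011
Step 3: G0=NOT G2=NOT 1=0 G1=NOT G0=NOT 0=1 G2=G1|G2=1|1=1 -> 011
State from step 3 equals state from step 2 -> cycle length 1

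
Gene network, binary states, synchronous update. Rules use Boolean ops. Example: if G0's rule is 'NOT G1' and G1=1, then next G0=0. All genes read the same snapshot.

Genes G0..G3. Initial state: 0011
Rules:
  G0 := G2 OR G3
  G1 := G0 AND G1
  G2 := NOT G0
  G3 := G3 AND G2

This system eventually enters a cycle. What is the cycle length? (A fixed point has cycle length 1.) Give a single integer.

Step 0: 0011
Step 1: G0=G2|G3=1|1=1 G1=G0&G1=0&0=0 G2=NOT G0=NOT 0=1 G3=G3&G2=1&1=1 -> 1011
Step 2: G0=G2|G3=1|1=1 G1=G0&G1=1&0=0 G2=NOT G0=NOT 1=0 G3=G3&G2=1&1=1 -> 1001
Step 3: G0=G2|G3=0|1=1 G1=G0&G1=1&0=0 G2=NOT G0=NOT 1=0 G3=G3&G2=1&0=0 -> 1000
Step 4: G0=G2|G3=0|0=0 G1=G0&G1=1&0=0 G2=NOT G0=NOT 1=0 G3=G3&G2=0&0=0 -> 0000
Step 5: G0=G2|G3=0|0=0 G1=G0&G1=0&0=0 G2=NOT G0=NOT 0=1 G3=G3&G2=0&0=0 -> 0010
Step 6: G0=G2|G3=1|0=1 G1=G0&G1=0&0=0 G2=NOT G0=NOT 0=1 G3=G3&G2=0&1=0 -> 1010
Step 7: G0=G2|G3=1|0=1 G1=G0&G1=1&0=0 G2=NOT G0=NOT 1=0 G3=G3&G2=0&1=0 -> 1000
State from step 7 equals state from step 3 -> cycle length 4

Answer: 4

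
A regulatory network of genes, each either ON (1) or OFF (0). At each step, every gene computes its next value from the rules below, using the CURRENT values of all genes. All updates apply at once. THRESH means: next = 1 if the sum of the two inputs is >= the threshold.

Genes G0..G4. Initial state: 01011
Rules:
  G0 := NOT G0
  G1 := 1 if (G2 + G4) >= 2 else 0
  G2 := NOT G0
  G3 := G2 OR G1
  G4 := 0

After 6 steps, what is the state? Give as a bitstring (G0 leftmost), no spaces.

Step 1: G0=NOT G0=NOT 0=1 G1=(0+1>=2)=0 G2=NOT G0=NOT 0=1 G3=G2|G1=0|1=1 G4=0(const) -> 10110
Step 2: G0=NOT G0=NOT 1=0 G1=(1+0>=2)=0 G2=NOT G0=NOT 1=0 G3=G2|G1=1|0=1 G4=0(const) -> 00010
Step 3: G0=NOT G0=NOT 0=1 G1=(0+0>=2)=0 G2=NOT G0=NOT 0=1 G3=G2|G1=0|0=0 G4=0(const) -> 10100
Step 4: G0=NOT G0=NOT 1=0 G1=(1+0>=2)=0 G2=NOT G0=NOT 1=0 G3=G2|G1=1|0=1 G4=0(const) -> 00010
Step 5: G0=NOT G0=NOT 0=1 G1=(0+0>=2)=0 G2=NOT G0=NOT 0=1 G3=G2|G1=0|0=0 G4=0(const) -> 10100
Step 6: G0=NOT G0=NOT 1=0 G1=(1+0>=2)=0 G2=NOT G0=NOT 1=0 G3=G2|G1=1|0=1 G4=0(const) -> 00010

00010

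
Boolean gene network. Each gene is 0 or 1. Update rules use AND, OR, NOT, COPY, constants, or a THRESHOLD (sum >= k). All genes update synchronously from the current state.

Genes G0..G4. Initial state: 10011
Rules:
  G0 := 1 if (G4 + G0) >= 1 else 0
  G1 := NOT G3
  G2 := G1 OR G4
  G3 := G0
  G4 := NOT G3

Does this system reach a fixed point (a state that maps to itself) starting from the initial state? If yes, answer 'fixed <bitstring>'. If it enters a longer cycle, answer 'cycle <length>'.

Answer: fixed 10010

Derivation:
Step 0: 10011
Step 1: G0=(1+1>=1)=1 G1=NOT G3=NOT 1=0 G2=G1|G4=0|1=1 G3=G0=1 G4=NOT G3=NOT 1=0 -> 10110
Step 2: G0=(0+1>=1)=1 G1=NOT G3=NOT 1=0 G2=G1|G4=0|0=0 G3=G0=1 G4=NOT G3=NOT 1=0 -> 10010
Step 3: G0=(0+1>=1)=1 G1=NOT G3=NOT 1=0 G2=G1|G4=0|0=0 G3=G0=1 G4=NOT G3=NOT 1=0 -> 10010
Fixed point reached at step 2: 10010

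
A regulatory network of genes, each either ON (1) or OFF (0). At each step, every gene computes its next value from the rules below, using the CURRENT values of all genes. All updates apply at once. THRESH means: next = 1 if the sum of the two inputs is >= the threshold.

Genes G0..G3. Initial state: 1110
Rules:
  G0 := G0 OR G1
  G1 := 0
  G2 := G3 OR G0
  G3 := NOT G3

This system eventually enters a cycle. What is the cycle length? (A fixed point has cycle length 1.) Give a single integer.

Answer: 2

Derivation:
Step 0: 1110
Step 1: G0=G0|G1=1|1=1 G1=0(const) G2=G3|G0=0|1=1 G3=NOT G3=NOT 0=1 -> 1011
Step 2: G0=G0|G1=1|0=1 G1=0(const) G2=G3|G0=1|1=1 G3=NOT G3=NOT 1=0 -> 1010
Step 3: G0=G0|G1=1|0=1 G1=0(const) G2=G3|G0=0|1=1 G3=NOT G3=NOT 0=1 -> 1011
State from step 3 equals state from step 1 -> cycle length 2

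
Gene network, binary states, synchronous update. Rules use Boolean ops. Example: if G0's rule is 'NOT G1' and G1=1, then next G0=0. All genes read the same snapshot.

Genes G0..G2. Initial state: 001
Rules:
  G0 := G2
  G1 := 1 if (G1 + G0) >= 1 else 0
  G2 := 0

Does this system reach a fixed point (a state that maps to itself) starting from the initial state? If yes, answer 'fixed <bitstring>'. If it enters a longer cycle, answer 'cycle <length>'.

Step 0: 001
Step 1: G0=G2=1 G1=(0+0>=1)=0 G2=0(const) -> 100
Step 2: G0=G2=0 G1=(0+1>=1)=1 G2=0(const) -> 010
Step 3: G0=G2=0 G1=(1+0>=1)=1 G2=0(const) -> 010
Fixed point reached at step 2: 010

Answer: fixed 010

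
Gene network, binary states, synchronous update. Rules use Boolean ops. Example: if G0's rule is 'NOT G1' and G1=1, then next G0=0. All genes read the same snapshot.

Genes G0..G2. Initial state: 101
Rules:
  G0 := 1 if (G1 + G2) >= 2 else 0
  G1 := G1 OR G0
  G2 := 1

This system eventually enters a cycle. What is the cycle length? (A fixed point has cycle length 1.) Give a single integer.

Answer: 1

Derivation:
Step 0: 101
Step 1: G0=(0+1>=2)=0 G1=G1|G0=0|1=1 G2=1(const) -> 011
Step 2: G0=(1+1>=2)=1 G1=G1|G0=1|0=1 G2=1(const) -> 111
Step 3: G0=(1+1>=2)=1 G1=G1|G0=1|1=1 G2=1(const) -> 111
State from step 3 equals state from step 2 -> cycle length 1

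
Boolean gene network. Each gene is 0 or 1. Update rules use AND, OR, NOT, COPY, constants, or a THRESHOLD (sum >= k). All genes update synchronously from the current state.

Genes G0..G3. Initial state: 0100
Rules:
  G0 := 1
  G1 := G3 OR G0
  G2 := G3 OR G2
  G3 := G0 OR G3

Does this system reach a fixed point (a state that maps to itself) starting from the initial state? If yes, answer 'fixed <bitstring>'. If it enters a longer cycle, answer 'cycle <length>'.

Step 0: 0100
Step 1: G0=1(const) G1=G3|G0=0|0=0 G2=G3|G2=0|0=0 G3=G0|G3=0|0=0 -> 1000
Step 2: G0=1(const) G1=G3|G0=0|1=1 G2=G3|G2=0|0=0 G3=G0|G3=1|0=1 -> 1101
Step 3: G0=1(const) G1=G3|G0=1|1=1 G2=G3|G2=1|0=1 G3=G0|G3=1|1=1 -> 1111
Step 4: G0=1(const) G1=G3|G0=1|1=1 G2=G3|G2=1|1=1 G3=G0|G3=1|1=1 -> 1111
Fixed point reached at step 3: 1111

Answer: fixed 1111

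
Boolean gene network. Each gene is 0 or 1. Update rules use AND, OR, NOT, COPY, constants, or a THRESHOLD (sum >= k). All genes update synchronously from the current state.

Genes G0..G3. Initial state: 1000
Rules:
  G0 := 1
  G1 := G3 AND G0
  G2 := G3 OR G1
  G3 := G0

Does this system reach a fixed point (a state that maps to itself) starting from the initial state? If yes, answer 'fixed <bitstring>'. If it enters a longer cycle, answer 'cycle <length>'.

Answer: fixed 1111

Derivation:
Step 0: 1000
Step 1: G0=1(const) G1=G3&G0=0&1=0 G2=G3|G1=0|0=0 G3=G0=1 -> 1001
Step 2: G0=1(const) G1=G3&G0=1&1=1 G2=G3|G1=1|0=1 G3=G0=1 -> 1111
Step 3: G0=1(const) G1=G3&G0=1&1=1 G2=G3|G1=1|1=1 G3=G0=1 -> 1111
Fixed point reached at step 2: 1111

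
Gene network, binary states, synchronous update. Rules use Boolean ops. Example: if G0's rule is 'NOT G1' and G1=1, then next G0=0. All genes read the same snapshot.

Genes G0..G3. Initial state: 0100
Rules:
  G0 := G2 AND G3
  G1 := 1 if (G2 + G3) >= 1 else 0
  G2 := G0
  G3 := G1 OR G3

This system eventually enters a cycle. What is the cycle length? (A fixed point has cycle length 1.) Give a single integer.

Answer: 1

Derivation:
Step 0: 0100
Step 1: G0=G2&G3=0&0=0 G1=(0+0>=1)=0 G2=G0=0 G3=G1|G3=1|0=1 -> 0001
Step 2: G0=G2&G3=0&1=0 G1=(0+1>=1)=1 G2=G0=0 G3=G1|G3=0|1=1 -> 0101
Step 3: G0=G2&G3=0&1=0 G1=(0+1>=1)=1 G2=G0=0 G3=G1|G3=1|1=1 -> 0101
State from step 3 equals state from step 2 -> cycle length 1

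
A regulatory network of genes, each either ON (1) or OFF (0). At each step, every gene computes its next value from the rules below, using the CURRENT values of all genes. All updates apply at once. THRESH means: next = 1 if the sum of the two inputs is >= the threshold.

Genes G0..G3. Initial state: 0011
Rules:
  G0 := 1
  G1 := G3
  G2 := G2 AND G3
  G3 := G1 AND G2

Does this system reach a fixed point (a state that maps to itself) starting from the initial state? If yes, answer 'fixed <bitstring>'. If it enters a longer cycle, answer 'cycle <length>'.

Step 0: 0011
Step 1: G0=1(const) G1=G3=1 G2=G2&G3=1&1=1 G3=G1&G2=0&1=0 -> 1110
Step 2: G0=1(const) G1=G3=0 G2=G2&G3=1&0=0 G3=G1&G2=1&1=1 -> 1001
Step 3: G0=1(const) G1=G3=1 G2=G2&G3=0&1=0 G3=G1&G2=0&0=0 -> 1100
Step 4: G0=1(const) G1=G3=0 G2=G2&G3=0&0=0 G3=G1&G2=1&0=0 -> 1000
Step 5: G0=1(const) G1=G3=0 G2=G2&G3=0&0=0 G3=G1&G2=0&0=0 -> 1000
Fixed point reached at step 4: 1000

Answer: fixed 1000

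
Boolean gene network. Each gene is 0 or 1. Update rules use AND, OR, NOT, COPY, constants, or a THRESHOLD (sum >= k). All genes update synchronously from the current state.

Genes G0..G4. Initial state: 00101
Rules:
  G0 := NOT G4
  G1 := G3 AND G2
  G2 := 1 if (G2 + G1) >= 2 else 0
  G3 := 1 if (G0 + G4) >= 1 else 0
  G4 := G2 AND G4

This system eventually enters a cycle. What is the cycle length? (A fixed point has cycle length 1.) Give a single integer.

Answer: 1

Derivation:
Step 0: 00101
Step 1: G0=NOT G4=NOT 1=0 G1=G3&G2=0&1=0 G2=(1+0>=2)=0 G3=(0+1>=1)=1 G4=G2&G4=1&1=1 -> 00011
Step 2: G0=NOT G4=NOT 1=0 G1=G3&G2=1&0=0 G2=(0+0>=2)=0 G3=(0+1>=1)=1 G4=G2&G4=0&1=0 -> 00010
Step 3: G0=NOT G4=NOT 0=1 G1=G3&G2=1&0=0 G2=(0+0>=2)=0 G3=(0+0>=1)=0 G4=G2&G4=0&0=0 -> 10000
Step 4: G0=NOT G4=NOT 0=1 G1=G3&G2=0&0=0 G2=(0+0>=2)=0 G3=(1+0>=1)=1 G4=G2&G4=0&0=0 -> 10010
Step 5: G0=NOT G4=NOT 0=1 G1=G3&G2=1&0=0 G2=(0+0>=2)=0 G3=(1+0>=1)=1 G4=G2&G4=0&0=0 -> 10010
State from step 5 equals state from step 4 -> cycle length 1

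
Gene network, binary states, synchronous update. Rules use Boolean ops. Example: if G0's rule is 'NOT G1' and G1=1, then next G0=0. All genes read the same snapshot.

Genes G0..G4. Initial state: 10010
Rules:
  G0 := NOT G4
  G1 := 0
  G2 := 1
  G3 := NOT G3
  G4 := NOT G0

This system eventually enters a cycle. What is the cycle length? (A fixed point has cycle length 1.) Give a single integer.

Answer: 2

Derivation:
Step 0: 10010
Step 1: G0=NOT G4=NOT 0=1 G1=0(const) G2=1(const) G3=NOT G3=NOT 1=0 G4=NOT G0=NOT 1=0 -> 10100
Step 2: G0=NOT G4=NOT 0=1 G1=0(const) G2=1(const) G3=NOT G3=NOT 0=1 G4=NOT G0=NOT 1=0 -> 10110
Step 3: G0=NOT G4=NOT 0=1 G1=0(const) G2=1(const) G3=NOT G3=NOT 1=0 G4=NOT G0=NOT 1=0 -> 10100
State from step 3 equals state from step 1 -> cycle length 2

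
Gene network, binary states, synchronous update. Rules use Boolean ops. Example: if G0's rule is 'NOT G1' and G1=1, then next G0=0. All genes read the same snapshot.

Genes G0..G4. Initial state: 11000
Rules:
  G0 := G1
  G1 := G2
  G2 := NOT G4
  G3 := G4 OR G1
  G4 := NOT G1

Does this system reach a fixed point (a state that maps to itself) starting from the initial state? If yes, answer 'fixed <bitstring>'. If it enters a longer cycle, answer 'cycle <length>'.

Step 0: 11000
Step 1: G0=G1=1 G1=G2=0 G2=NOT G4=NOT 0=1 G3=G4|G1=0|1=1 G4=NOT G1=NOT 1=0 -> 10110
Step 2: G0=G1=0 G1=G2=1 G2=NOT G4=NOT 0=1 G3=G4|G1=0|0=0 G4=NOT G1=NOT 0=1 -> 01101
Step 3: G0=G1=1 G1=G2=1 G2=NOT G4=NOT 1=0 G3=G4|G1=1|1=1 G4=NOT G1=NOT 1=0 -> 11010
Step 4: G0=G1=1 G1=G2=0 G2=NOT G4=NOT 0=1 G3=G4|G1=0|1=1 G4=NOT G1=NOT 1=0 -> 10110
Cycle of length 3 starting at step 1 -> no fixed point

Answer: cycle 3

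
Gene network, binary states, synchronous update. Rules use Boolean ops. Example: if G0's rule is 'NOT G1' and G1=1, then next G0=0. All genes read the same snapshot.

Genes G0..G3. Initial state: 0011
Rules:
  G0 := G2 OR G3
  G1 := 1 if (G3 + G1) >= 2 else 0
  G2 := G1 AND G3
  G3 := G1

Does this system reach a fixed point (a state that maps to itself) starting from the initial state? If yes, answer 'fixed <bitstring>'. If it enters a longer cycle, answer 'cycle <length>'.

Answer: fixed 0000

Derivation:
Step 0: 0011
Step 1: G0=G2|G3=1|1=1 G1=(1+0>=2)=0 G2=G1&G3=0&1=0 G3=G1=0 -> 1000
Step 2: G0=G2|G3=0|0=0 G1=(0+0>=2)=0 G2=G1&G3=0&0=0 G3=G1=0 -> 0000
Step 3: G0=G2|G3=0|0=0 G1=(0+0>=2)=0 G2=G1&G3=0&0=0 G3=G1=0 -> 0000
Fixed point reached at step 2: 0000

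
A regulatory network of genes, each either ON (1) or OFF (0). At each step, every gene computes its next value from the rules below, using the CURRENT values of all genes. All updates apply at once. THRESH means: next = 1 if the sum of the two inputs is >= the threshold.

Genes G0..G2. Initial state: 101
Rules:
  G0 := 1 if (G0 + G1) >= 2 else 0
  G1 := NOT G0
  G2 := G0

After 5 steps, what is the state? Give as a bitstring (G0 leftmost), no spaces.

Step 1: G0=(1+0>=2)=0 G1=NOT G0=NOT 1=0 G2=G0=1 -> 001
Step 2: G0=(0+0>=2)=0 G1=NOT G0=NOT 0=1 G2=G0=0 -> 010
Step 3: G0=(0+1>=2)=0 G1=NOT G0=NOT 0=1 G2=G0=0 -> 010
Step 4: G0=(0+1>=2)=0 G1=NOT G0=NOT 0=1 G2=G0=0 -> 010
Step 5: G0=(0+1>=2)=0 G1=NOT G0=NOT 0=1 G2=G0=0 -> 010

010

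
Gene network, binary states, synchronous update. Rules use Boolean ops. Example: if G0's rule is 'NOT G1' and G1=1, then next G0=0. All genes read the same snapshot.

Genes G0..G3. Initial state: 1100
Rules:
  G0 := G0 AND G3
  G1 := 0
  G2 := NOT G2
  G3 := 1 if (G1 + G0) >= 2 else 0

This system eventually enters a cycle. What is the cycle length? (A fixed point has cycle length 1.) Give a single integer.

Answer: 2

Derivation:
Step 0: 1100
Step 1: G0=G0&G3=1&0=0 G1=0(const) G2=NOT G2=NOT 0=1 G3=(1+1>=2)=1 -> 0011
Step 2: G0=G0&G3=0&1=0 G1=0(const) G2=NOT G2=NOT 1=0 G3=(0+0>=2)=0 -> 0000
Step 3: G0=G0&G3=0&0=0 G1=0(const) G2=NOT G2=NOT 0=1 G3=(0+0>=2)=0 -> 0010
Step 4: G0=G0&G3=0&0=0 G1=0(const) G2=NOT G2=NOT 1=0 G3=(0+0>=2)=0 -> 0000
State from step 4 equals state from step 2 -> cycle length 2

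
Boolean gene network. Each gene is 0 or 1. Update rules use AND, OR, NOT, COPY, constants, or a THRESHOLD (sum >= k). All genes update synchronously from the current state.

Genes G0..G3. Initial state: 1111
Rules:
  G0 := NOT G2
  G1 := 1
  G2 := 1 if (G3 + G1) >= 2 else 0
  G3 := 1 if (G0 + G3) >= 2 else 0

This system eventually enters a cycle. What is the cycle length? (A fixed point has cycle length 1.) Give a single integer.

Step 0: 1111
Step 1: G0=NOT G2=NOT 1=0 G1=1(const) G2=(1+1>=2)=1 G3=(1+1>=2)=1 -> 0111
Step 2: G0=NOT G2=NOT 1=0 G1=1(const) G2=(1+1>=2)=1 G3=(0+1>=2)=0 -> 0110
Step 3: G0=NOT G2=NOT 1=0 G1=1(const) G2=(0+1>=2)=0 G3=(0+0>=2)=0 -> 0100
Step 4: G0=NOT G2=NOT 0=1 G1=1(const) G2=(0+1>=2)=0 G3=(0+0>=2)=0 -> 1100
Step 5: G0=NOT G2=NOT 0=1 G1=1(const) G2=(0+1>=2)=0 G3=(1+0>=2)=0 -> 1100
State from step 5 equals state from step 4 -> cycle length 1

Answer: 1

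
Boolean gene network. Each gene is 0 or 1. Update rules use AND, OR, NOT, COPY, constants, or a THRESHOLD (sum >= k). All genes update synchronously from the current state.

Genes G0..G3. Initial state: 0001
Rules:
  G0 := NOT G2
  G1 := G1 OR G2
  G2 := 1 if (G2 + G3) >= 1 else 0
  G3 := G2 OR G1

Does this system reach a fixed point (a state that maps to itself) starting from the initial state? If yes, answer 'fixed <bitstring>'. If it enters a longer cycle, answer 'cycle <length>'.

Step 0: 0001
Step 1: G0=NOT G2=NOT 0=1 G1=G1|G2=0|0=0 G2=(0+1>=1)=1 G3=G2|G1=0|0=0 -> 1010
Step 2: G0=NOT G2=NOT 1=0 G1=G1|G2=0|1=1 G2=(1+0>=1)=1 G3=G2|G1=1|0=1 -> 0111
Step 3: G0=NOT G2=NOT 1=0 G1=G1|G2=1|1=1 G2=(1+1>=1)=1 G3=G2|G1=1|1=1 -> 0111
Fixed point reached at step 2: 0111

Answer: fixed 0111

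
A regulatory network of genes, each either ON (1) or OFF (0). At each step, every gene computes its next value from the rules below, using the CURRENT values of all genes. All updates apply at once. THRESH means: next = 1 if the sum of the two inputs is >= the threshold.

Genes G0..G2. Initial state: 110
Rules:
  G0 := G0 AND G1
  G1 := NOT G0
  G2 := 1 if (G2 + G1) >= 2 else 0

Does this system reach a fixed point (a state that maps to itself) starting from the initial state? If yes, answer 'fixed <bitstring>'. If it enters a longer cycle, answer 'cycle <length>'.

Step 0: 110
Step 1: G0=G0&G1=1&1=1 G1=NOT G0=NOT 1=0 G2=(0+1>=2)=0 -> 100
Step 2: G0=G0&G1=1&0=0 G1=NOT G0=NOT 1=0 G2=(0+0>=2)=0 -> 000
Step 3: G0=G0&G1=0&0=0 G1=NOT G0=NOT 0=1 G2=(0+0>=2)=0 -> 010
Step 4: G0=G0&G1=0&1=0 G1=NOT G0=NOT 0=1 G2=(0+1>=2)=0 -> 010
Fixed point reached at step 3: 010

Answer: fixed 010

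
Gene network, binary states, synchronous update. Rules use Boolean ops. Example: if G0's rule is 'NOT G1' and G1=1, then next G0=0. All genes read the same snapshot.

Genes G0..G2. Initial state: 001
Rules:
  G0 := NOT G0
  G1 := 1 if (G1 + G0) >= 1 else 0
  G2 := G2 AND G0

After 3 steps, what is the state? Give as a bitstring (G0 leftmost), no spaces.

Step 1: G0=NOT G0=NOT 0=1 G1=(0+0>=1)=0 G2=G2&G0=1&0=0 -> 100
Step 2: G0=NOT G0=NOT 1=0 G1=(0+1>=1)=1 G2=G2&G0=0&1=0 -> 010
Step 3: G0=NOT G0=NOT 0=1 G1=(1+0>=1)=1 G2=G2&G0=0&0=0 -> 110

110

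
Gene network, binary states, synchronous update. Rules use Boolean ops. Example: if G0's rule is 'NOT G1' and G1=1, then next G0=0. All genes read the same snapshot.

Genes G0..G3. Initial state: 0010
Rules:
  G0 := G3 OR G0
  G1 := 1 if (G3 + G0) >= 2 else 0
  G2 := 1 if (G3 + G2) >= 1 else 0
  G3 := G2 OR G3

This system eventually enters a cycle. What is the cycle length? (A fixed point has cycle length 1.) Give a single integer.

Answer: 1

Derivation:
Step 0: 0010
Step 1: G0=G3|G0=0|0=0 G1=(0+0>=2)=0 G2=(0+1>=1)=1 G3=G2|G3=1|0=1 -> 0011
Step 2: G0=G3|G0=1|0=1 G1=(1+0>=2)=0 G2=(1+1>=1)=1 G3=G2|G3=1|1=1 -> 1011
Step 3: G0=G3|G0=1|1=1 G1=(1+1>=2)=1 G2=(1+1>=1)=1 G3=G2|G3=1|1=1 -> 1111
Step 4: G0=G3|G0=1|1=1 G1=(1+1>=2)=1 G2=(1+1>=1)=1 G3=G2|G3=1|1=1 -> 1111
State from step 4 equals state from step 3 -> cycle length 1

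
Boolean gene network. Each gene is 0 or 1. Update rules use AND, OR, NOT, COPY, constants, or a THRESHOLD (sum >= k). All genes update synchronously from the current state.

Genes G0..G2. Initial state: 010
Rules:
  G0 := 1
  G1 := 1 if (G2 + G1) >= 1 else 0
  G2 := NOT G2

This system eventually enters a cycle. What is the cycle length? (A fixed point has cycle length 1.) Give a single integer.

Answer: 2

Derivation:
Step 0: 010
Step 1: G0=1(const) G1=(0+1>=1)=1 G2=NOT G2=NOT 0=1 -> 111
Step 2: G0=1(const) G1=(1+1>=1)=1 G2=NOT G2=NOT 1=0 -> 110
Step 3: G0=1(const) G1=(0+1>=1)=1 G2=NOT G2=NOT 0=1 -> 111
State from step 3 equals state from step 1 -> cycle length 2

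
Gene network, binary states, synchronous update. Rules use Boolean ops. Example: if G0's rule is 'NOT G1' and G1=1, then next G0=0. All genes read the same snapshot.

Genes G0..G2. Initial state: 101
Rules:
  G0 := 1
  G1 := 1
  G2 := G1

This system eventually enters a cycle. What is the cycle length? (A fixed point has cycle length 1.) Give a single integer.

Answer: 1

Derivation:
Step 0: 101
Step 1: G0=1(const) G1=1(const) G2=G1=0 -> 110
Step 2: G0=1(const) G1=1(const) G2=G1=1 -> 111
Step 3: G0=1(const) G1=1(const) G2=G1=1 -> 111
State from step 3 equals state from step 2 -> cycle length 1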